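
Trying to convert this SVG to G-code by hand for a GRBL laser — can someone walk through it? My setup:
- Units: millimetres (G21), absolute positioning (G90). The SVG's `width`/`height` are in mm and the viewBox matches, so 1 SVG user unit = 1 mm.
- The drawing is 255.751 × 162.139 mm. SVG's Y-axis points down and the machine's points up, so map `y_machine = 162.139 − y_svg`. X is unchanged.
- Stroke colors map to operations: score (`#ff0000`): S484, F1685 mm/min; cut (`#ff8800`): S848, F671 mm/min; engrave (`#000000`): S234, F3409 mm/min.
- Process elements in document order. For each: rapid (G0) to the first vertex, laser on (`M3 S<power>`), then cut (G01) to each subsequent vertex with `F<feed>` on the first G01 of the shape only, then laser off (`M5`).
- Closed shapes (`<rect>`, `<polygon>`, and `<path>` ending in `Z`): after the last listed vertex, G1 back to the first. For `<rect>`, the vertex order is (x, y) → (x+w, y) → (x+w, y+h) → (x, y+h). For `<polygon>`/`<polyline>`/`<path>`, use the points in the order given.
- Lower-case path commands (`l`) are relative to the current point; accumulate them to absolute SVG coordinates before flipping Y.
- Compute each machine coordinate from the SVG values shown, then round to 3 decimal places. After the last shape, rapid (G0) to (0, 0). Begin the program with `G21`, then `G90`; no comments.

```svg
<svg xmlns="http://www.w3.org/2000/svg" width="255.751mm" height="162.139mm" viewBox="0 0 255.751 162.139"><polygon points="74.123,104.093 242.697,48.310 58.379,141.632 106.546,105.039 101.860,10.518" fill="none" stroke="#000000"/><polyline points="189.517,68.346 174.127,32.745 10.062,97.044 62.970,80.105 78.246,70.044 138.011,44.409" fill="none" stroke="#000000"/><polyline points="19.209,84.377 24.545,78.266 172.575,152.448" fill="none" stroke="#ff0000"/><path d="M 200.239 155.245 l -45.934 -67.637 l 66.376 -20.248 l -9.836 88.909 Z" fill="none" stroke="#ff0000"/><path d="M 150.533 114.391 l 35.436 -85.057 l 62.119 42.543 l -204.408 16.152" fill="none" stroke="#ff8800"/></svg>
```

G21
G90
G0 X74.123 Y58.046
M3 S234
G01 X242.697 Y113.829 F3409
G01 X58.379 Y20.507
G01 X106.546 Y57.100
G01 X101.860 Y151.621
G01 X74.123 Y58.046
M5
G0 X189.517 Y93.793
M3 S234
G01 X174.127 Y129.394 F3409
G01 X10.062 Y65.095
G01 X62.970 Y82.034
G01 X78.246 Y92.095
G01 X138.011 Y117.730
M5
G0 X19.209 Y77.762
M3 S484
G01 X24.545 Y83.873 F1685
G01 X172.575 Y9.691
M5
G0 X200.239 Y6.894
M3 S484
G01 X154.305 Y74.531 F1685
G01 X220.681 Y94.779
G01 X210.845 Y5.870
G01 X200.239 Y6.894
M5
G0 X150.533 Y47.748
M3 S848
G01 X185.969 Y132.805 F671
G01 X248.088 Y90.262
G01 X43.680 Y74.110
M5
G0 X0.000 Y0.000

1 u = 1 mm; y_m = 162.139 − y.

[1] `<polygon>` closed polygon, #000000→engrave S234 F3409: (74.123,58.046) → (242.697,113.829) → (58.379,20.507) → (106.546,57.100) → (101.860,151.621) → (74.123,58.046) (closed)

[2] `<polyline>` open polyline, #000000→engrave S234 F3409: (189.517,93.793) → (174.127,129.394) → (10.062,65.095) → (62.970,82.034) → (78.246,92.095) → (138.011,117.730)

[3] `<polyline>` open polyline, #ff0000→score S484 F1685: (19.209,77.762) → (24.545,83.873) → (172.575,9.691)

[4] `<path>` closed polygon, #ff0000→score S484 F1685: (200.239,6.894) → (154.305,74.531) → (220.681,94.779) → (210.845,5.870) → (200.239,6.894) (closed)

[5] `<path>` open polyline, #ff8800→cut S848 F671: (150.533,47.748) → (185.969,132.805) → (248.088,90.262) → (43.680,74.110)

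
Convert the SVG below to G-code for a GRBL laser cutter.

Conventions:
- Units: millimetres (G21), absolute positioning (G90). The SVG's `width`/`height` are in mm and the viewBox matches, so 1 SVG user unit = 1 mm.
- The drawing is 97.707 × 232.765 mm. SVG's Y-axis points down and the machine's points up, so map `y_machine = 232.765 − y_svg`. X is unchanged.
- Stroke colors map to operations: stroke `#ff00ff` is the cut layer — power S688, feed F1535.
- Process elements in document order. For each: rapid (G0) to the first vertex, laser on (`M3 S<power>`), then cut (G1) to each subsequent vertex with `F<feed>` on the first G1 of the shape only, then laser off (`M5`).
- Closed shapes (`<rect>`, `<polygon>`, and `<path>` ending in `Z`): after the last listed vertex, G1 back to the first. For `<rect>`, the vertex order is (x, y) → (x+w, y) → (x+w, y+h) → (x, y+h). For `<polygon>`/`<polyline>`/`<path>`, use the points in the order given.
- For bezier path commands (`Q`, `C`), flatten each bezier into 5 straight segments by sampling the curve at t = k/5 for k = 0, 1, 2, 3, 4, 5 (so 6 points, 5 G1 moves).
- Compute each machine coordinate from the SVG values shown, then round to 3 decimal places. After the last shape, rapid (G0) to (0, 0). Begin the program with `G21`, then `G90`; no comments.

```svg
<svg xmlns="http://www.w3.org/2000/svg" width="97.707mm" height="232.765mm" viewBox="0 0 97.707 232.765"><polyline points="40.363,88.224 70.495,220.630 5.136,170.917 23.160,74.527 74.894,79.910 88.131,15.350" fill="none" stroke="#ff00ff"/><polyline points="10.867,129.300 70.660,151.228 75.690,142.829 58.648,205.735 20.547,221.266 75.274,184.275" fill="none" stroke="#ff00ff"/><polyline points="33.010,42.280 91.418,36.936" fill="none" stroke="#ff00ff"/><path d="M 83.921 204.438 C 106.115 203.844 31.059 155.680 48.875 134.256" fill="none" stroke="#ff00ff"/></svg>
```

G21
G90
G0 X40.363 Y144.541
M3 S688
G1 X70.495 Y12.135 F1535
G1 X5.136 Y61.848
G1 X23.160 Y158.238
G1 X74.894 Y152.855
G1 X88.131 Y217.415
M5
G0 X10.867 Y103.465
M3 S688
G1 X70.660 Y81.537 F1535
G1 X75.690 Y89.936
G1 X58.648 Y27.030
G1 X20.547 Y11.499
G1 X75.274 Y48.490
M5
G0 X33.010 Y190.485
M3 S688
G1 X91.418 Y195.829 F1535
M5
G0 X83.921 Y28.327
M3 S688
G1 X87.088 Y33.797 F1535
G1 X76.042 Y47.118
G1 X59.907 Y64.721
G1 X47.809 Y83.040
G1 X48.875 Y98.509
M5
G0 X0.000 Y0.000

1 u = 1 mm; y_m = 232.765 − y.

[1] `<polyline>` open polyline, #ff00ff→cut S688 F1535: (40.363,144.541) → (70.495,12.135) → (5.136,61.848) → (23.160,158.238) → (74.894,152.855) → (88.131,217.415)

[2] `<polyline>` open polyline, #ff00ff→cut S688 F1535: (10.867,103.465) → (70.660,81.537) → (75.690,89.936) → (58.648,27.030) → (20.547,11.499) → (75.274,48.490)

[3] `<polyline>` line segment, #ff00ff→cut S688 F1535: (33.010,190.485) → (91.418,195.829)

[4] `<path>` cubic bezier, #ff00ff→cut S688 F1535: (83.921,28.327) → (87.088,33.797) → (76.042,47.118) → (59.907,64.721) → (47.809,83.040) → (48.875,98.509)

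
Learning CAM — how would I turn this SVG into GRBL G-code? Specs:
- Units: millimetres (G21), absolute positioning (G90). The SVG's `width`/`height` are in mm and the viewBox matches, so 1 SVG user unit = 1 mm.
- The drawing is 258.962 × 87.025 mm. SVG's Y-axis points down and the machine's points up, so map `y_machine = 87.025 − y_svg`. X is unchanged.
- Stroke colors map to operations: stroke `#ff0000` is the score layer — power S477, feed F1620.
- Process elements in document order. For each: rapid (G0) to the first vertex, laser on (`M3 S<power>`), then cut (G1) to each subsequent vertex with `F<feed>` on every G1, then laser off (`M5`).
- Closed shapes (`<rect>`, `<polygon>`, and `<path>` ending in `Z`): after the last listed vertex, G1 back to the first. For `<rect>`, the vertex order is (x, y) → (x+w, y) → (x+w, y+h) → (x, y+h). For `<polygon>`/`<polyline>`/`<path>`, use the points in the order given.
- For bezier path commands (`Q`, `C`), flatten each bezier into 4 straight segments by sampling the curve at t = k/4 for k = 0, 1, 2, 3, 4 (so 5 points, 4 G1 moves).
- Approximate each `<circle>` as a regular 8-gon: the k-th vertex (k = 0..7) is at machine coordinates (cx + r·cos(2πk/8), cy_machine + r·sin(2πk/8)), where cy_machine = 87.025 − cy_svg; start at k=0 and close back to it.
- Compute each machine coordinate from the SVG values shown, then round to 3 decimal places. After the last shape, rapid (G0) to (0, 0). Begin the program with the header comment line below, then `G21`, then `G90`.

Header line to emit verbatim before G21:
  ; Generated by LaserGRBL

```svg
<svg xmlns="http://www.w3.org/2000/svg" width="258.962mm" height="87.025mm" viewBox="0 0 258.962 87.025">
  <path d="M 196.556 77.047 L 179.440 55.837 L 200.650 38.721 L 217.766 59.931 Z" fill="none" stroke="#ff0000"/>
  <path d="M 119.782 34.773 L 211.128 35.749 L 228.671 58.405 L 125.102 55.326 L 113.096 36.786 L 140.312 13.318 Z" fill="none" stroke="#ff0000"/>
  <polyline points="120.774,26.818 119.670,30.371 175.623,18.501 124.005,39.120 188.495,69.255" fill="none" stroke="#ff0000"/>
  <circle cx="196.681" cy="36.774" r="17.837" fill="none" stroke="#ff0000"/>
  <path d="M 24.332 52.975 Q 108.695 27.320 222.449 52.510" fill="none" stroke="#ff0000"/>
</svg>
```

Since the viewBox matches the mm dimensions, user units are millimetres directly. The only transform is the Y-flip y_m = 87.025 − y_svg.

Shape 1 is a regular polygon drawn with `<path>`. Its stroke #ff0000 means score at S477, F1620. After flipping Y the toolpath is (196.556,9.978) → (179.440,31.188) → (200.650,48.304) → (217.766,27.094) → (196.556,9.978), returning to the start.

Shape 2 is a closed polygon drawn with `<path>`. Its stroke #ff0000 means score at S477, F1620. After flipping Y the toolpath is (119.782,52.252) → (211.128,51.276) → (228.671,28.620) → (125.102,31.699) → (113.096,50.239) → (140.312,73.707) → (119.782,52.252), returning to the start.

Shape 3 is a open polyline drawn with `<polyline>`. Its stroke #ff0000 means score at S477, F1620. After flipping Y the toolpath is (120.774,60.207) → (119.670,56.654) → (175.623,68.524) → (124.005,47.905) → (188.495,17.770).

Shape 4 is a circle drawn with `<circle>`. Its stroke #ff0000 means score at S477, F1620. After flipping Y the toolpath is (214.518,50.251) → (209.294,62.864) → (196.681,68.088) → (184.068,62.864) → (178.844,50.251) → (184.068,37.638) → (196.681,32.414) → (209.294,37.638) → (214.518,50.251), returning to the start.

Shape 5 is a quadratic bezier drawn with `<path>`. Its stroke #ff0000 means score at S477, F1620. After flipping Y the toolpath is (24.332,34.050) → (68.350,43.700) → (116.043,46.994) → (167.409,43.932) → (222.449,34.515).

; Generated by LaserGRBL
G21
G90
G0 X196.556 Y9.978
M3 S477
G1 X179.440 Y31.188 F1620
G1 X200.650 Y48.304 F1620
G1 X217.766 Y27.094 F1620
G1 X196.556 Y9.978 F1620
M5
G0 X119.782 Y52.252
M3 S477
G1 X211.128 Y51.276 F1620
G1 X228.671 Y28.620 F1620
G1 X125.102 Y31.699 F1620
G1 X113.096 Y50.239 F1620
G1 X140.312 Y73.707 F1620
G1 X119.782 Y52.252 F1620
M5
G0 X120.774 Y60.207
M3 S477
G1 X119.670 Y56.654 F1620
G1 X175.623 Y68.524 F1620
G1 X124.005 Y47.905 F1620
G1 X188.495 Y17.770 F1620
M5
G0 X214.518 Y50.251
M3 S477
G1 X209.294 Y62.864 F1620
G1 X196.681 Y68.088 F1620
G1 X184.068 Y62.864 F1620
G1 X178.844 Y50.251 F1620
G1 X184.068 Y37.638 F1620
G1 X196.681 Y32.414 F1620
G1 X209.294 Y37.638 F1620
G1 X214.518 Y50.251 F1620
M5
G0 X24.332 Y34.050
M3 S477
G1 X68.350 Y43.700 F1620
G1 X116.043 Y46.994 F1620
G1 X167.409 Y43.932 F1620
G1 X222.449 Y34.515 F1620
M5
G0 X0.000 Y0.000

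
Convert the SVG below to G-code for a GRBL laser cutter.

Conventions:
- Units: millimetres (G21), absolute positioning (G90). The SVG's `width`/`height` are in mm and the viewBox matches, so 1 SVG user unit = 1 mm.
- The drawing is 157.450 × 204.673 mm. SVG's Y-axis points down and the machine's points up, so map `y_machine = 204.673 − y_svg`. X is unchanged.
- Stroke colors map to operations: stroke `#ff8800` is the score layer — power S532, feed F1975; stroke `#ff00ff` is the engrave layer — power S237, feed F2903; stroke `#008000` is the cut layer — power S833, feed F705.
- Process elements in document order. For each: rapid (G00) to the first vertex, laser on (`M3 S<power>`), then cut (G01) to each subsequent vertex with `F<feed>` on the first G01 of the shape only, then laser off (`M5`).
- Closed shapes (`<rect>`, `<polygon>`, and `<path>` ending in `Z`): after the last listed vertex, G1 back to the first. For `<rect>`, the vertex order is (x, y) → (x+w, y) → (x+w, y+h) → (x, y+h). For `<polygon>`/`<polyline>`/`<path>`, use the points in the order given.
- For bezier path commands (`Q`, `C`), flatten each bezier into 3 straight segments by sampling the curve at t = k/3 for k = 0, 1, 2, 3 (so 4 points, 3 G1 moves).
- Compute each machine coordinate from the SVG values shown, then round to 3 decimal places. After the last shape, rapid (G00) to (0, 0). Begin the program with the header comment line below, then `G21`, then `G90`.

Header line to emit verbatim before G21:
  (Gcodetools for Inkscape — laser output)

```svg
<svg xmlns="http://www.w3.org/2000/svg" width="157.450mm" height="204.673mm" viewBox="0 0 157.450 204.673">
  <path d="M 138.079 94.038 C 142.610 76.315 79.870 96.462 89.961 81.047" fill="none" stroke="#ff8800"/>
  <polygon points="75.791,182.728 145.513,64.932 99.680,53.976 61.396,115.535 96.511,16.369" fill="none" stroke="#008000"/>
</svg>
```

viewBox `0 0 157.450 204.673` with mm width/height → 1 unit = 1 mm. Flip: y_m = 204.673 − y_svg.

**Shape 1** — `<path>` cubic bezier, stroke `#ff8800` → score (S532, F1975). Control points (SVG): P0=(138.079,94.038), P1=(142.610,76.315), P2=(79.870,96.462), P3=(89.961,81.047); sampled at t=k/3. Machine vertices: (138.079,110.635) → (125.375,118.454) → (98.958,117.345) → (89.961,123.626). Open path.

**Shape 2** — `<polygon>` closed polygon, stroke `#008000` → cut (S833, F705). Machine vertices: (75.791,21.945) → (145.513,139.741) → (99.680,150.697) → (61.396,89.138) → (96.511,188.304) → (75.791,21.945). Closed: final G1 returns to the first vertex.

(Gcodetools for Inkscape — laser output)
G21
G90
G00 X138.079 Y110.635
M3 S532
G01 X125.375 Y118.454 F1975
G01 X98.958 Y117.345
G01 X89.961 Y123.626
M5
G00 X75.791 Y21.945
M3 S833
G01 X145.513 Y139.741 F705
G01 X99.680 Y150.697
G01 X61.396 Y89.138
G01 X96.511 Y188.304
G01 X75.791 Y21.945
M5
G00 X0.000 Y0.000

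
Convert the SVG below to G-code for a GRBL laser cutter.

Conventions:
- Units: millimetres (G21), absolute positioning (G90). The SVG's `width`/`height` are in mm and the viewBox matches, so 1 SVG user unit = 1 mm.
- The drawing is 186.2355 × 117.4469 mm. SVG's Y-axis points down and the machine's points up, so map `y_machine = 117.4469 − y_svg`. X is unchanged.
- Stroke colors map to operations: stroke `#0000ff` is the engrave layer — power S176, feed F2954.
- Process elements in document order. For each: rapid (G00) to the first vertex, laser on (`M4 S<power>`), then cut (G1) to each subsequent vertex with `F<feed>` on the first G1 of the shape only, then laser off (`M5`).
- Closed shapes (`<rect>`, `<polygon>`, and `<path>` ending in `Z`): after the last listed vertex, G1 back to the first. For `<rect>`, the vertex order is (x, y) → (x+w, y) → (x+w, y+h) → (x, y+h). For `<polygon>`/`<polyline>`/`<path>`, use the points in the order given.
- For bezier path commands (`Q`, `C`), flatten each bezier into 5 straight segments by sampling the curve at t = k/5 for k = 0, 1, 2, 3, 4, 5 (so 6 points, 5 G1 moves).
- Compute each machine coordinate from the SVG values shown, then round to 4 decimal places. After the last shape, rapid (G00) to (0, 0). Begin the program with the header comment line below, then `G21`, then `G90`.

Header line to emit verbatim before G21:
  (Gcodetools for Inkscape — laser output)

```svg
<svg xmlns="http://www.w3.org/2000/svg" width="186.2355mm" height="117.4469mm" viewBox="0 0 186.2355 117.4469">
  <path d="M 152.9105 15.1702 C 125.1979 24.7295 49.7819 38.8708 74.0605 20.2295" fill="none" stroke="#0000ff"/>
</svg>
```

(Gcodetools for Inkscape — laser output)
G21
G90
G00 X152.9105 Y102.2767
M4 S176
G1 X131.7377 Y96.2902 F2954
G1 X106.1912 Y90.9975
G1 X83.3461 Y88.1922
G1 X70.2775 Y89.6676
G1 X74.0605 Y97.2174
M5
G00 X0.0000 Y0.0000

1 u = 1 mm; y_m = 117.4469 − y.

[1] `<path>` cubic bezier, #0000ff→engrave S176 F2954: (152.9105,102.2767) → (131.7377,96.2902) → (106.1912,90.9975) → (83.3461,88.1922) → (70.2775,89.6676) → (74.0605,97.2174)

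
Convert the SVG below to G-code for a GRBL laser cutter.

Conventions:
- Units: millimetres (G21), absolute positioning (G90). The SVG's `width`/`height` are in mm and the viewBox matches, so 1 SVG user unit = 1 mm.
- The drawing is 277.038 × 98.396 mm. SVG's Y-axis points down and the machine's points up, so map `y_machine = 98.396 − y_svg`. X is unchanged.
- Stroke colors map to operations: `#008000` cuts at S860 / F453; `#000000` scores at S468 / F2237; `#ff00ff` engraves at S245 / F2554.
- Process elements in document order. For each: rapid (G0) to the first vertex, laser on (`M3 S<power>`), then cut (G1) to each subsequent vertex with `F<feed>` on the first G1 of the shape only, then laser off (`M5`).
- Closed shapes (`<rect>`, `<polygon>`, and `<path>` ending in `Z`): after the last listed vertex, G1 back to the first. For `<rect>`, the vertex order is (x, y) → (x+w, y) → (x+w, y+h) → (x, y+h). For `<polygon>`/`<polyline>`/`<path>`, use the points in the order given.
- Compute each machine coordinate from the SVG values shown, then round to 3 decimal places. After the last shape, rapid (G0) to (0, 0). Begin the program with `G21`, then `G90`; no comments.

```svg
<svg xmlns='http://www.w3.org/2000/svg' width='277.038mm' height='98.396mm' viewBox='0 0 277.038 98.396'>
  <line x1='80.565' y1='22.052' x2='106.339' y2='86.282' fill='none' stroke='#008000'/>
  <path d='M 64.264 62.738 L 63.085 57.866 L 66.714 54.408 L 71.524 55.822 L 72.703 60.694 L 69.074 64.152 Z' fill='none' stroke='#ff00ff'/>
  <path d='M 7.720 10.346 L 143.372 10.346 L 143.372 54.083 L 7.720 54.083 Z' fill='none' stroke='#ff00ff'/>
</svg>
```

1 u = 1 mm; y_m = 98.396 − y.

[1] `<line>` line segment, #008000→cut S860 F453: (80.565,76.344) → (106.339,12.114)

[2] `<path>` regular polygon, #ff00ff→engrave S245 F2554: (64.264,35.658) → (63.085,40.530) → (66.714,43.988) → (71.524,42.574) → (72.703,37.702) → (69.074,34.244) → (64.264,35.658) (closed)

[3] `<path>` rectangle, #ff00ff→engrave S245 F2554: (7.720,88.050) → (143.372,88.050) → (143.372,44.313) → (7.720,44.313) → (7.720,88.050) (closed)

G21
G90
G0 X80.565 Y76.344
M3 S860
G1 X106.339 Y12.114 F453
M5
G0 X64.264 Y35.658
M3 S245
G1 X63.085 Y40.530 F2554
G1 X66.714 Y43.988
G1 X71.524 Y42.574
G1 X72.703 Y37.702
G1 X69.074 Y34.244
G1 X64.264 Y35.658
M5
G0 X7.720 Y88.050
M3 S245
G1 X143.372 Y88.050 F2554
G1 X143.372 Y44.313
G1 X7.720 Y44.313
G1 X7.720 Y88.050
M5
G0 X0.000 Y0.000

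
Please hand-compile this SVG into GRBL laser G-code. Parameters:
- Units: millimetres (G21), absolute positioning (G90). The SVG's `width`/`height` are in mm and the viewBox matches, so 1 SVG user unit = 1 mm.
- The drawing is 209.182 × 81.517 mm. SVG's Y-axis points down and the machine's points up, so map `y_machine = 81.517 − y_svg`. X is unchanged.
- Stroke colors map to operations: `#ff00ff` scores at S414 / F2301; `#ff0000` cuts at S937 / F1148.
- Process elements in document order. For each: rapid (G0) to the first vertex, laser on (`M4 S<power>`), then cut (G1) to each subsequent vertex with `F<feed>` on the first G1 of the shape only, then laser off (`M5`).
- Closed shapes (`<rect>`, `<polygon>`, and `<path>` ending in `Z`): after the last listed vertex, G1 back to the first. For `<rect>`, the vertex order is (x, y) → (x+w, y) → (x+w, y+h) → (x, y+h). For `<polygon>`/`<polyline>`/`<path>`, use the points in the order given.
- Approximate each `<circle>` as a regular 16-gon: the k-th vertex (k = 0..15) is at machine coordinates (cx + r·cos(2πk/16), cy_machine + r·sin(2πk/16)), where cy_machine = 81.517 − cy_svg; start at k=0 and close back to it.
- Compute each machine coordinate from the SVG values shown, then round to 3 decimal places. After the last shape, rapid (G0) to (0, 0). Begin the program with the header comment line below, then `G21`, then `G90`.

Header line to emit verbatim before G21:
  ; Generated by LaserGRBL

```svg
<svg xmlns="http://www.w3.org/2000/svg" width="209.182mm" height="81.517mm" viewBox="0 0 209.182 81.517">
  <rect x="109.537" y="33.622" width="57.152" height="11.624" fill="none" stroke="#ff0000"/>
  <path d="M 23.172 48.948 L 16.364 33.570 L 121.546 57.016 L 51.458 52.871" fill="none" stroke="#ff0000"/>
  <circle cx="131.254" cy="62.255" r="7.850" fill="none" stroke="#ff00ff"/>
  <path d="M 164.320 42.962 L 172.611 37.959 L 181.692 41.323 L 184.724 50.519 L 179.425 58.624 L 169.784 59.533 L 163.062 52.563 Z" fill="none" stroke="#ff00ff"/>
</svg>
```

viewBox `0 0 209.182 81.517` with mm width/height → 1 unit = 1 mm. Flip: y_m = 81.517 − y_svg.

**Shape 1** — `<rect>` rectangle, stroke `#ff0000` → cut (S937, F1148). Machine vertices: (109.537,47.895) → (166.689,47.895) → (166.689,36.271) → (109.537,36.271) → (109.537,47.895). Closed: final G1 returns to the first vertex.

**Shape 2** — `<path>` open polyline, stroke `#ff0000` → cut (S937, F1148). Machine vertices: (23.172,32.569) → (16.364,47.947) → (121.546,24.501) → (51.458,28.646). Open path.

**Shape 3** — `<circle>` circle, stroke `#ff00ff` → score (S414, F2301). Machine vertices: (139.104,19.262) → (138.506,22.266) → (136.805,24.813) → (134.258,26.514) → (131.254,27.112) → (128.250,26.514) → (125.703,24.813) → (124.002,22.266) → (123.404,19.262) → (124.002,16.258) → (125.703,13.711) → (128.250,12.010) → (131.254,11.412) → (134.258,12.010) → (136.805,13.711) → (138.506,16.258) → (139.104,19.262). Closed: final G1 returns to the first vertex.

**Shape 4** — `<path>` regular polygon, stroke `#ff00ff` → score (S414, F2301). Machine vertices: (164.320,38.555) → (172.611,43.558) → (181.692,40.194) → (184.724,30.998) → (179.425,22.893) → (169.784,21.984) → (163.062,28.954) → (164.320,38.555). Closed: final G1 returns to the first vertex.

; Generated by LaserGRBL
G21
G90
G0 X109.537 Y47.895
M4 S937
G1 X166.689 Y47.895 F1148
G1 X166.689 Y36.271
G1 X109.537 Y36.271
G1 X109.537 Y47.895
M5
G0 X23.172 Y32.569
M4 S937
G1 X16.364 Y47.947 F1148
G1 X121.546 Y24.501
G1 X51.458 Y28.646
M5
G0 X139.104 Y19.262
M4 S414
G1 X138.506 Y22.266 F2301
G1 X136.805 Y24.813
G1 X134.258 Y26.514
G1 X131.254 Y27.112
G1 X128.250 Y26.514
G1 X125.703 Y24.813
G1 X124.002 Y22.266
G1 X123.404 Y19.262
G1 X124.002 Y16.258
G1 X125.703 Y13.711
G1 X128.250 Y12.010
G1 X131.254 Y11.412
G1 X134.258 Y12.010
G1 X136.805 Y13.711
G1 X138.506 Y16.258
G1 X139.104 Y19.262
M5
G0 X164.320 Y38.555
M4 S414
G1 X172.611 Y43.558 F2301
G1 X181.692 Y40.194
G1 X184.724 Y30.998
G1 X179.425 Y22.893
G1 X169.784 Y21.984
G1 X163.062 Y28.954
G1 X164.320 Y38.555
M5
G0 X0.000 Y0.000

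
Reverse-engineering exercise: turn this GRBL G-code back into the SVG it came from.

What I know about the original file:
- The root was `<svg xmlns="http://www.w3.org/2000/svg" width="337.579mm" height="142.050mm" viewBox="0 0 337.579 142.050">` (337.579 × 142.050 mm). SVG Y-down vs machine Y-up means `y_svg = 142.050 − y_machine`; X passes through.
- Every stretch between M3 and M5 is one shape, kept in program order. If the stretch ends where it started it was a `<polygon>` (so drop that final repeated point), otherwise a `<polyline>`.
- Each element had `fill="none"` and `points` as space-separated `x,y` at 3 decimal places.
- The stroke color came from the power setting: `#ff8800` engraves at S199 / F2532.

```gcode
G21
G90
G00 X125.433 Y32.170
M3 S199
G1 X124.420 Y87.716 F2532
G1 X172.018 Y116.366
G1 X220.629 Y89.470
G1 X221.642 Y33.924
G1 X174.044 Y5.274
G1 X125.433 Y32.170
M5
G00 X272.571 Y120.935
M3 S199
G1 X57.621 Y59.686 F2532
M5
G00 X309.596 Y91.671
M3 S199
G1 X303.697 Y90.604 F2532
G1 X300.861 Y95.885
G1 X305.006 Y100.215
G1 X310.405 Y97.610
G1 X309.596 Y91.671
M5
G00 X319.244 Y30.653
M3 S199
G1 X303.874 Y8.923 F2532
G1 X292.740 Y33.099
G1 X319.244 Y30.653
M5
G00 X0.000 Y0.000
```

y_svg = 142.050 − y_m. Every run uses S199, so all elements get stroke `#ff8800` (engrave).

[1] closed run; points: 125.433,109.880 124.420,54.334 172.018,25.684 220.629,52.580 221.642,108.126 174.044,136.776

[2] open run; points: 272.571,21.115 57.621,82.364

[3] closed run; points: 309.596,50.379 303.697,51.446 300.861,46.165 305.006,41.835 310.405,44.440

[4] closed run; points: 319.244,111.397 303.874,133.127 292.740,108.951

<svg xmlns="http://www.w3.org/2000/svg" width="337.579mm" height="142.050mm" viewBox="0 0 337.579 142.050">
  <polygon points="125.433,109.880 124.420,54.334 172.018,25.684 220.629,52.580 221.642,108.126 174.044,136.776" fill="none" stroke="#ff8800"/>
  <polyline points="272.571,21.115 57.621,82.364" fill="none" stroke="#ff8800"/>
  <polygon points="309.596,50.379 303.697,51.446 300.861,46.165 305.006,41.835 310.405,44.440" fill="none" stroke="#ff8800"/>
  <polygon points="319.244,111.397 303.874,133.127 292.740,108.951" fill="none" stroke="#ff8800"/>
</svg>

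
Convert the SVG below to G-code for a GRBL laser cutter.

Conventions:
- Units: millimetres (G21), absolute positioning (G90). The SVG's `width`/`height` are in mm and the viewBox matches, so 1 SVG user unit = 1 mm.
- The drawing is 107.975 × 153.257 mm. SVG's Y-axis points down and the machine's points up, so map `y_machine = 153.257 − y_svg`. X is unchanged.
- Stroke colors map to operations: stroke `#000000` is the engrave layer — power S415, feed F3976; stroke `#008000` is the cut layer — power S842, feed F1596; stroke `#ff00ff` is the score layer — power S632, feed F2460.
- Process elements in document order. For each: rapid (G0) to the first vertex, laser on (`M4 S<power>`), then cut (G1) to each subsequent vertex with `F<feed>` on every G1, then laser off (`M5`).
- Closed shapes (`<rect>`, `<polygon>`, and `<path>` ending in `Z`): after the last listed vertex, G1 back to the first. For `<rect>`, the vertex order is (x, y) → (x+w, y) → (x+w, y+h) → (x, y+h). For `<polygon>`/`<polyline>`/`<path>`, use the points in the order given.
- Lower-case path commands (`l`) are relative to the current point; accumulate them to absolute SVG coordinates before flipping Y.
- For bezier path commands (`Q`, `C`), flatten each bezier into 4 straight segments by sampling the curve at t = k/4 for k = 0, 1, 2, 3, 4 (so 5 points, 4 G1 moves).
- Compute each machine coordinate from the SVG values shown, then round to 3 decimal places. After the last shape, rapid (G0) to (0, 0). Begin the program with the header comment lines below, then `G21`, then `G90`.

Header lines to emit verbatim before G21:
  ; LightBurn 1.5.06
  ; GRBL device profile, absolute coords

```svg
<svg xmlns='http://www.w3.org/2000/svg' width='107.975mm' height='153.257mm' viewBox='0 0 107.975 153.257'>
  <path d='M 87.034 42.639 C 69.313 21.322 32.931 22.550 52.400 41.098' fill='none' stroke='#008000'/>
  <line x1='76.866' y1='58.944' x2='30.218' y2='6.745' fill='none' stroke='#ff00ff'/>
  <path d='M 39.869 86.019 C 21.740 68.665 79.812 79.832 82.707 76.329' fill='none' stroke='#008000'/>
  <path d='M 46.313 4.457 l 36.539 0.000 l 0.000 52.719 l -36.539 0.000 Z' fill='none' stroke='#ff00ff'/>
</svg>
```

; LightBurn 1.5.06
; GRBL device profile, absolute coords
G21
G90
G0 X87.034 Y110.618
M4 S842
G1 X71.409 Y122.460 F1596
G1 X55.771 Y126.338 F1596
G1 X47.106 Y122.741 F1596
G1 X52.400 Y112.159 F1596
M5
G0 X76.866 Y94.313
M4 S632
G1 X30.218 Y146.512 F2460
M5
G0 X39.869 Y67.238
M4 S842
G1 X38.507 Y75.581 F1596
G1 X53.404 Y77.277 F1596
G1 X72.243 Y76.377 F1596
G1 X82.707 Y76.928 F1596
M5
G0 X46.313 Y148.800
M4 S632
G1 X82.852 Y148.800 F2460
G1 X82.852 Y96.081 F2460
G1 X46.313 Y96.081 F2460
G1 X46.313 Y148.800 F2460
M5
G0 X0.000 Y0.000

viewBox `0 0 107.975 153.257` with mm width/height → 1 unit = 1 mm. Flip: y_m = 153.257 − y_svg.

**Shape 1** — `<path>` cubic bezier, stroke `#008000` → cut (S842, F1596). Control points (SVG): P0=(87.034,42.639), P1=(69.313,21.322), P2=(32.931,22.550), P3=(52.400,41.098); sampled at t=k/4. Machine vertices: (87.034,110.618) → (71.409,122.460) → (55.771,126.338) → (47.106,122.741) → (52.400,112.159). Open path.

**Shape 2** — `<line>` line segment, stroke `#ff00ff` → score (S632, F2460). Machine vertices: (76.866,94.313) → (30.218,146.512). Open path.

**Shape 3** — `<path>` cubic bezier, stroke `#008000` → cut (S842, F1596). Control points (SVG): P0=(39.869,86.019), P1=(21.740,68.665), P2=(79.812,79.832), P3=(82.707,76.329); sampled at t=k/4. Machine vertices: (39.869,67.238) → (38.507,75.581) → (53.404,77.277) → (72.243,76.377) → (82.707,76.928). Open path.

**Shape 4** — `<path>` rectangle, stroke `#ff00ff` → score (S632, F2460). Machine vertices: (46.313,148.800) → (82.852,148.800) → (82.852,96.081) → (46.313,96.081) → (46.313,148.800). Closed: final G1 returns to the first vertex.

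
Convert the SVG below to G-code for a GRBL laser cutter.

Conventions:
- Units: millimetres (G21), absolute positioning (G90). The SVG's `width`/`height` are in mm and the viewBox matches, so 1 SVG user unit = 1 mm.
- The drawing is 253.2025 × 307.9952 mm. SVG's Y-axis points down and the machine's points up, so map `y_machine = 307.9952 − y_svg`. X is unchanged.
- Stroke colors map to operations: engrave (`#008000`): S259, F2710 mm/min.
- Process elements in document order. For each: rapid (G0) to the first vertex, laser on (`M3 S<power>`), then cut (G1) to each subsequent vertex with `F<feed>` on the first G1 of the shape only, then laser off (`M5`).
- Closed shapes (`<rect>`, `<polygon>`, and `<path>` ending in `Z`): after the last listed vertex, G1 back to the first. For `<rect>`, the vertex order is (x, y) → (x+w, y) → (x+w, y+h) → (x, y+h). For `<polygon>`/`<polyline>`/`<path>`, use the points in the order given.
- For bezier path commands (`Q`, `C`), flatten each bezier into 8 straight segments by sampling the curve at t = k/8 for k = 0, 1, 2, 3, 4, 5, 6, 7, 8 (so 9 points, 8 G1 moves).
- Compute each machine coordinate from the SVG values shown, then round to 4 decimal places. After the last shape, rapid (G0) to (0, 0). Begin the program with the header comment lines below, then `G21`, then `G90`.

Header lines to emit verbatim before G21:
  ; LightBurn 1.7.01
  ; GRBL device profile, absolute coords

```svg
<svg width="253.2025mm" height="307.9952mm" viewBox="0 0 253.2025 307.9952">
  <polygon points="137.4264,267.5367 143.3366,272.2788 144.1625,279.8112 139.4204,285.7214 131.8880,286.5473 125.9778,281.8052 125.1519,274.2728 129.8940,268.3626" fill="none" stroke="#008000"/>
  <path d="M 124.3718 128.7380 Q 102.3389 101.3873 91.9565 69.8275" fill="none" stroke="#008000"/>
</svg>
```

; LightBurn 1.7.01
; GRBL device profile, absolute coords
G21
G90
G0 X137.4264 Y40.4585
M3 S259
G1 X143.3366 Y35.7164 F2710
G1 X144.1625 Y28.1840
G1 X139.4204 Y22.2738
G1 X131.8880 Y21.4479
G1 X125.9778 Y26.1900
G1 X125.1519 Y33.7224
G1 X129.8940 Y39.6326
G1 X137.4264 Y40.4585
M5
G0 X124.3718 Y179.2572
M3 S259
G1 X119.0456 Y186.1606 F2710
G1 X114.0835 Y193.1956
G1 X109.4855 Y200.3621
G1 X105.2515 Y207.6602
G1 X101.3817 Y215.0898
G1 X97.8759 Y222.6509
G1 X94.7341 Y230.3435
G1 X91.9565 Y238.1677
M5
G0 X0.0000 Y0.0000

1 u = 1 mm; y_m = 307.9952 − y.

[1] `<polygon>` regular polygon, #008000→engrave S259 F2710: (137.4264,40.4585) → (143.3366,35.7164) → (144.1625,28.1840) → (139.4204,22.2738) → (131.8880,21.4479) → (125.9778,26.1900) → (125.1519,33.7224) → (129.8940,39.6326) → (137.4264,40.4585) (closed)

[2] `<path>` quadratic bezier, #008000→engrave S259 F2710: (124.3718,179.2572) → (119.0456,186.1606) → (114.0835,193.1956) → (109.4855,200.3621) → (105.2515,207.6602) → (101.3817,215.0898) → (97.8759,222.6509) → (94.7341,230.3435) → (91.9565,238.1677)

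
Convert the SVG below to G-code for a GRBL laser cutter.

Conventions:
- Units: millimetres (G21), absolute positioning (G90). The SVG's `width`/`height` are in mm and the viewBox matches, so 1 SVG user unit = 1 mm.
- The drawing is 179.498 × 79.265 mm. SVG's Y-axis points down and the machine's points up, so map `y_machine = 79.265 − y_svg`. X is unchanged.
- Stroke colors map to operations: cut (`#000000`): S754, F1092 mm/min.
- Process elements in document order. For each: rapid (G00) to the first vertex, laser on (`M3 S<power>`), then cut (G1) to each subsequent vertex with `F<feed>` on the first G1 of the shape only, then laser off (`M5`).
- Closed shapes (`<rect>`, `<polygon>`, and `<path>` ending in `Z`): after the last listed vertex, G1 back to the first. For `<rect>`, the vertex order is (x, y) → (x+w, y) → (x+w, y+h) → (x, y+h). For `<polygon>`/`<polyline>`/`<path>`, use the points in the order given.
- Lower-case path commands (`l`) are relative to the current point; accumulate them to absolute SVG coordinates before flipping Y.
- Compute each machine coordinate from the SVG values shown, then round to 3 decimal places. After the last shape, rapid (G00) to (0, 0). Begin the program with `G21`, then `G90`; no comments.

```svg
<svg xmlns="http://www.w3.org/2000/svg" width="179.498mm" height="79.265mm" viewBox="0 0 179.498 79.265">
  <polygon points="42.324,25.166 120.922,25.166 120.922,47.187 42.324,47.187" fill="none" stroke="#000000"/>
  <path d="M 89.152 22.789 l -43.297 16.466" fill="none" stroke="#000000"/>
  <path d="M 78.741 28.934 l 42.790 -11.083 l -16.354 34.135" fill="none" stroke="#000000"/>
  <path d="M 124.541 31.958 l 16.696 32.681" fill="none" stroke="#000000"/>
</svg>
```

G21
G90
G00 X42.324 Y54.099
M3 S754
G1 X120.922 Y54.099 F1092
G1 X120.922 Y32.078
G1 X42.324 Y32.078
G1 X42.324 Y54.099
M5
G00 X89.152 Y56.476
M3 S754
G1 X45.855 Y40.010 F1092
M5
G00 X78.741 Y50.331
M3 S754
G1 X121.531 Y61.414 F1092
G1 X105.177 Y27.279
M5
G00 X124.541 Y47.307
M3 S754
G1 X141.237 Y14.626 F1092
M5
G00 X0.000 Y0.000

1 u = 1 mm; y_m = 79.265 − y.

[1] `<polygon>` rectangle, #000000→cut S754 F1092: (42.324,54.099) → (120.922,54.099) → (120.922,32.078) → (42.324,32.078) → (42.324,54.099) (closed)

[2] `<path>` line segment, #000000→cut S754 F1092: (89.152,56.476) → (45.855,40.010)

[3] `<path>` open polyline, #000000→cut S754 F1092: (78.741,50.331) → (121.531,61.414) → (105.177,27.279)

[4] `<path>` line segment, #000000→cut S754 F1092: (124.541,47.307) → (141.237,14.626)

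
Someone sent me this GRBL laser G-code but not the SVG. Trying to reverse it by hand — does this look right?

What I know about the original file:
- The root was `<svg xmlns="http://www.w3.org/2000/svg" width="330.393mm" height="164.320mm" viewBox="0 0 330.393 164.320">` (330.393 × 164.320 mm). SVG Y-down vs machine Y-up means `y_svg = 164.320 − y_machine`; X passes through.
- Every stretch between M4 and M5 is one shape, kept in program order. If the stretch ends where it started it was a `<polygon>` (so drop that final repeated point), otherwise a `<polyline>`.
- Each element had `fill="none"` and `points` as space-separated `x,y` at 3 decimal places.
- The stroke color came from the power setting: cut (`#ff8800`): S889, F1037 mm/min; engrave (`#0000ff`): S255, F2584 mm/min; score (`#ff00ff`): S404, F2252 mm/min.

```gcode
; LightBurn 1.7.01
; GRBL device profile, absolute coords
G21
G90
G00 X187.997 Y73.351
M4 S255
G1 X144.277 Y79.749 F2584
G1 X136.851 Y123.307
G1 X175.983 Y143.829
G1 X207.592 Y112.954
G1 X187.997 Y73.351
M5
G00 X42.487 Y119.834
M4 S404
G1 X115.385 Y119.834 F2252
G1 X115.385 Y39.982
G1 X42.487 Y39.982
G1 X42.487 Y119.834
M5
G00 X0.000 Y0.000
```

<svg xmlns="http://www.w3.org/2000/svg" width="330.393mm" height="164.320mm" viewBox="0 0 330.393 164.320">
  <polygon points="187.997,90.969 144.277,84.571 136.851,41.013 175.983,20.491 207.592,51.366" fill="none" stroke="#0000ff"/>
  <polygon points="42.487,44.486 115.385,44.486 115.385,124.338 42.487,124.338" fill="none" stroke="#ff00ff"/>
</svg>

y_svg = 164.320 − y_m.

[1] S255→`#0000ff` (engrave); closed run; points: 187.997,90.969 144.277,84.571 136.851,41.013 175.983,20.491 207.592,51.366

[2] S404→`#ff00ff` (score); closed run; points: 42.487,44.486 115.385,44.486 115.385,124.338 42.487,124.338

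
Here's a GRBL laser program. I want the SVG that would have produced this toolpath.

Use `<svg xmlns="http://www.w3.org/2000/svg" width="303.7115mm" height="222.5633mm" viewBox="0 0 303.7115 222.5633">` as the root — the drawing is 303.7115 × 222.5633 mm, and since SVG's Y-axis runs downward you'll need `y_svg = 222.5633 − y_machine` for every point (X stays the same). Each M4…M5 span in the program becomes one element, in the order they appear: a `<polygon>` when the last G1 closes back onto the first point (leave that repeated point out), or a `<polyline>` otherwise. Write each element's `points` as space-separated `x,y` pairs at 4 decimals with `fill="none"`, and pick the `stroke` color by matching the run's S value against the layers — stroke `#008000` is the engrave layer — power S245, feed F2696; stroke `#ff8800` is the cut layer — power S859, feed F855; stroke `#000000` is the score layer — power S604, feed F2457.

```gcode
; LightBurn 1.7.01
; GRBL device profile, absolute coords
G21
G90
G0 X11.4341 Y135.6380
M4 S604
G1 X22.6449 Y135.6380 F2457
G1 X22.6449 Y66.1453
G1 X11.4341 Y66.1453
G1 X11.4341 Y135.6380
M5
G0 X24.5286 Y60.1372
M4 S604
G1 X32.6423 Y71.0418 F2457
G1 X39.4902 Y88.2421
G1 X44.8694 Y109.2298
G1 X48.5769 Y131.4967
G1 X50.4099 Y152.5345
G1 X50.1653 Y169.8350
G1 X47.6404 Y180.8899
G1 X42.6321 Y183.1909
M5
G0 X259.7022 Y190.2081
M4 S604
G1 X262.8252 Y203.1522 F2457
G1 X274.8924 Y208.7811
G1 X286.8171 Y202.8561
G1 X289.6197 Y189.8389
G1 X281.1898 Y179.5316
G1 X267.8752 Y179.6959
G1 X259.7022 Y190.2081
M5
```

y_svg = 222.5633 − y_m. Every run uses S604, so all elements get stroke `#000000` (score).

[1] closed run; points: 11.4341,86.9253 22.6449,86.9253 22.6449,156.4180 11.4341,156.4180

[2] open run; points: 24.5286,162.4261 32.6423,151.5215 39.4902,134.3212 44.8694,113.3335 48.5769,91.0666 50.4099,70.0288 50.1653,52.7283 47.6404,41.6734 42.6321,39.3724

[3] closed run; points: 259.7022,32.3552 262.8252,19.4111 274.8924,13.7822 286.8171,19.7072 289.6197,32.7244 281.1898,43.0317 267.8752,42.8674

<svg xmlns="http://www.w3.org/2000/svg" width="303.7115mm" height="222.5633mm" viewBox="0 0 303.7115 222.5633">
  <polygon points="11.4341,86.9253 22.6449,86.9253 22.6449,156.4180 11.4341,156.4180" fill="none" stroke="#000000"/>
  <polyline points="24.5286,162.4261 32.6423,151.5215 39.4902,134.3212 44.8694,113.3335 48.5769,91.0666 50.4099,70.0288 50.1653,52.7283 47.6404,41.6734 42.6321,39.3724" fill="none" stroke="#000000"/>
  <polygon points="259.7022,32.3552 262.8252,19.4111 274.8924,13.7822 286.8171,19.7072 289.6197,32.7244 281.1898,43.0317 267.8752,42.8674" fill="none" stroke="#000000"/>
</svg>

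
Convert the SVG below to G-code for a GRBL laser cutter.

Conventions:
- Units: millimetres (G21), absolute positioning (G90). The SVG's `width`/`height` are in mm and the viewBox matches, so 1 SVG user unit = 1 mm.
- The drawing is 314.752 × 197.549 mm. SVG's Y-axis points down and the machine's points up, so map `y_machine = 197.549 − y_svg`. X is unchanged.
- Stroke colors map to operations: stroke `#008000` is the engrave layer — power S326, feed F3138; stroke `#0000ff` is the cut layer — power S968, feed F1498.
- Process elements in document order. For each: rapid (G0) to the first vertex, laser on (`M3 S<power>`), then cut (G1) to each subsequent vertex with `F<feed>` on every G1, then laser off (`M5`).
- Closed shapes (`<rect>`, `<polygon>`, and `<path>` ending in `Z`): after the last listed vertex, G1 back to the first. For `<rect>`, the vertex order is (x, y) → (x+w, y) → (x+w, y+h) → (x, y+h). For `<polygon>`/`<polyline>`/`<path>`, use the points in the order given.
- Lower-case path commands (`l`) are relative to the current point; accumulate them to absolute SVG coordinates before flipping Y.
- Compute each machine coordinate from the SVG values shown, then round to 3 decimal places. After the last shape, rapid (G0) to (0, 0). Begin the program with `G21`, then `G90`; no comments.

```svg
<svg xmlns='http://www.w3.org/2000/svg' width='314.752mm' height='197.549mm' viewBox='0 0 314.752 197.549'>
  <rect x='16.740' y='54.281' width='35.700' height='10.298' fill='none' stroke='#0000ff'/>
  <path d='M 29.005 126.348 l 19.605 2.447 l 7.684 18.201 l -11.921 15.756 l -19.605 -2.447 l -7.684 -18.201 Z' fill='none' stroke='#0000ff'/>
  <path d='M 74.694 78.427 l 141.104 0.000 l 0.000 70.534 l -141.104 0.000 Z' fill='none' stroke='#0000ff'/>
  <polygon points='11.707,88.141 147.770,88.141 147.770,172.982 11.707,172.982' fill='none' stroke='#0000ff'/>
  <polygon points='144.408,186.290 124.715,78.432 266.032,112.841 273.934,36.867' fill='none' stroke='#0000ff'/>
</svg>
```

G21
G90
G0 X16.740 Y143.268
M3 S968
G1 X52.440 Y143.268 F1498
G1 X52.440 Y132.970 F1498
G1 X16.740 Y132.970 F1498
G1 X16.740 Y143.268 F1498
M5
G0 X29.005 Y71.201
M3 S968
G1 X48.610 Y68.754 F1498
G1 X56.294 Y50.553 F1498
G1 X44.373 Y34.797 F1498
G1 X24.768 Y37.244 F1498
G1 X17.084 Y55.445 F1498
G1 X29.005 Y71.201 F1498
M5
G0 X74.694 Y119.122
M3 S968
G1 X215.798 Y119.122 F1498
G1 X215.798 Y48.588 F1498
G1 X74.694 Y48.588 F1498
G1 X74.694 Y119.122 F1498
M5
G0 X11.707 Y109.408
M3 S968
G1 X147.770 Y109.408 F1498
G1 X147.770 Y24.567 F1498
G1 X11.707 Y24.567 F1498
G1 X11.707 Y109.408 F1498
M5
G0 X144.408 Y11.259
M3 S968
G1 X124.715 Y119.117 F1498
G1 X266.032 Y84.708 F1498
G1 X273.934 Y160.682 F1498
G1 X144.408 Y11.259 F1498
M5
G0 X0.000 Y0.000

viewBox `0 0 314.752 197.549` with mm width/height → 1 unit = 1 mm. Flip: y_m = 197.549 − y_svg.

**Shape 1** — `<rect>` rectangle, stroke `#0000ff` → cut (S968, F1498). Machine vertices: (16.740,143.268) → (52.440,143.268) → (52.440,132.970) → (16.740,132.970) → (16.740,143.268). Closed: final G1 returns to the first vertex.

**Shape 2** — `<path>` regular polygon, stroke `#0000ff` → cut (S968, F1498). Machine vertices: (29.005,71.201) → (48.610,68.754) → (56.294,50.553) → (44.373,34.797) → (24.768,37.244) → (17.084,55.445) → (29.005,71.201). Closed: final G1 returns to the first vertex.

**Shape 3** — `<path>` rectangle, stroke `#0000ff` → cut (S968, F1498). Machine vertices: (74.694,119.122) → (215.798,119.122) → (215.798,48.588) → (74.694,48.588) → (74.694,119.122). Closed: final G1 returns to the first vertex.

**Shape 4** — `<polygon>` rectangle, stroke `#0000ff` → cut (S968, F1498). Machine vertices: (11.707,109.408) → (147.770,109.408) → (147.770,24.567) → (11.707,24.567) → (11.707,109.408). Closed: final G1 returns to the first vertex.

**Shape 5** — `<polygon>` closed polygon, stroke `#0000ff` → cut (S968, F1498). Machine vertices: (144.408,11.259) → (124.715,119.117) → (266.032,84.708) → (273.934,160.682) → (144.408,11.259). Closed: final G1 returns to the first vertex.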